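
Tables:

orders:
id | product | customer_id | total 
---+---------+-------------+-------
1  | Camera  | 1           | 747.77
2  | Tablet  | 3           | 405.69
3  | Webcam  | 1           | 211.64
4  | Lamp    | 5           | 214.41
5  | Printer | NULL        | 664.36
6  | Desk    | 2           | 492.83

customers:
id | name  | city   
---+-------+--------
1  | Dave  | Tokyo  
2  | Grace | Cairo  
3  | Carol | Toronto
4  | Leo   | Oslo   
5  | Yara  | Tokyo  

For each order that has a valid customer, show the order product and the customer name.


INNER JOIN keeps only orders rows whose customer_id matches an id in customers. Walk through each order:
  - order 1 (Camera): customer_id=1 -> matches Dave
  - order 2 (Tablet): customer_id=3 -> matches Carol
  - order 3 (Webcam): customer_id=1 -> matches Dave
  - order 4 (Lamp): customer_id=5 -> matches Yara
  - order 5 (Printer): customer_id=NULL, no match -> dropped
  - order 6 (Desk): customer_id=2 -> matches Grace
So 1 of 6 rows is dropped.

SQL:
SELECT a.product, b.name AS customer
FROM orders a
INNER JOIN customers b ON a.customer_id = b.id

Result:
product | customer
--------+---------
Camera  | Dave    
Tablet  | Carol   
Webcam  | Dave    
Lamp    | Yara    
Desk    | Grace   


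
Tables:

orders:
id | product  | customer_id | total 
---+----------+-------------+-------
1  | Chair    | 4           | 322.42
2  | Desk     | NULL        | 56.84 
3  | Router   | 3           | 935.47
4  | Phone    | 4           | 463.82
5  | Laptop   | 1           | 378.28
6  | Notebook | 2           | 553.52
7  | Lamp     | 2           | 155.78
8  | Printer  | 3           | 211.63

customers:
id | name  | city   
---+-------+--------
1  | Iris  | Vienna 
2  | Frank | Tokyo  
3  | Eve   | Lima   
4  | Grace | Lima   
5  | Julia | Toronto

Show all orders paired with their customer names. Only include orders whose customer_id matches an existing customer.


INNER JOIN keeps only orders rows whose customer_id matches an id in customers. Walk through each order:
  - order 1 (Chair): customer_id=4 -> matches Grace
  - order 2 (Desk): customer_id=NULL, no match -> dropped
  - order 3 (Router): customer_id=3 -> matches Eve
  - order 4 (Phone): customer_id=4 -> matches Grace
  - order 5 (Laptop): customer_id=1 -> matches Iris
  - order 6 (Notebook): customer_id=2 -> matches Frank
  - order 7 (Lamp): customer_id=2 -> matches Frank
  - order 8 (Printer): customer_id=3 -> matches Eve
So 1 of 8 rows is dropped.

SQL:
SELECT a.product, b.name AS customer
FROM orders a
INNER JOIN customers b ON a.customer_id = b.id

Result:
product  | customer
---------+---------
Chair    | Grace   
Router   | Eve     
Phone    | Grace   
Laptop   | Iris    
Notebook | Frank   
Lamp     | Frank   
Printer  | Eve     


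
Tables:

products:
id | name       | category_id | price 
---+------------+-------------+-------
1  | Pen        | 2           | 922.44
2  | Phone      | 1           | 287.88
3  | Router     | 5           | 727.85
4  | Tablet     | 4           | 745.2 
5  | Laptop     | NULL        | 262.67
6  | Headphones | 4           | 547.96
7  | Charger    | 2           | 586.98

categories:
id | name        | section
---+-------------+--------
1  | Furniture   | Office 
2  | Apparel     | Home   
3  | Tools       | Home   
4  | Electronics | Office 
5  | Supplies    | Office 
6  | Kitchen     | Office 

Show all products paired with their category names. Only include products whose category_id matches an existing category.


INNER JOIN keeps only products rows whose category_id matches an id in categories. Walk through each product:
  - product 1 (Pen): category_id=2 -> matches Apparel
  - product 2 (Phone): category_id=1 -> matches Furniture
  - product 3 (Router): category_id=5 -> matches Supplies
  - product 4 (Tablet): category_id=4 -> matches Electronics
  - product 5 (Laptop): category_id=NULL, no match -> dropped
  - product 6 (Headphones): category_id=4 -> matches Electronics
  - product 7 (Charger): category_id=2 -> matches Apparel
So 1 of 7 rows is dropped.

SQL:
SELECT a.name, b.name AS category
FROM products a
INNER JOIN categories b ON a.category_id = b.id

Result:
name       | category   
-----------+------------
Pen        | Apparel    
Phone      | Furniture  
Router     | Supplies   
Tablet     | Electronics
Headphones | Electronics
Charger    | Apparel    


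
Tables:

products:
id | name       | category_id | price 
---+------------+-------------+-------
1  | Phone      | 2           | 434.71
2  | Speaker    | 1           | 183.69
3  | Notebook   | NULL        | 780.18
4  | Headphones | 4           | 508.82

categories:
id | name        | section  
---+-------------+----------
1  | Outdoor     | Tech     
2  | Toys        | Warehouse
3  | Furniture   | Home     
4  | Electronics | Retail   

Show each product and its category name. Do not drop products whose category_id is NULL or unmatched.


LEFT JOIN keeps every row from products (the left table); where category_id has no match in categories, the category columns become NULL. Walk through each product:
  - product 1 (Phone): category_id=2 -> matches Toys
  - product 2 (Speaker): category_id=1 -> matches Outdoor
  - product 3 (Notebook): category_id=NULL, no match -> kept with NULL
  - product 4 (Headphones): category_id=4 -> matches Electronics
All 4 rows appear; 1 has NULL category.

SQL:
SELECT a.name, b.name AS category
FROM products a
LEFT JOIN categories b ON a.category_id = b.id

Result:
name       | category   
-----------+------------
Phone      | Toys       
Speaker    | Outdoor    
Notebook   | NULL       
Headphones | Electronics


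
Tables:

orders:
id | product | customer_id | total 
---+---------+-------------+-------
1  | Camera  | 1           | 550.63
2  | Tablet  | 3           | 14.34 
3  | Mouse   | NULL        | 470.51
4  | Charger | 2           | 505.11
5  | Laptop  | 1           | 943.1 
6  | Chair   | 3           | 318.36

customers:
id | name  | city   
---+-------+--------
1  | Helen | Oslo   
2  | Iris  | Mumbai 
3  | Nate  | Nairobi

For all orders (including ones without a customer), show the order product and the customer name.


LEFT JOIN keeps every row from orders (the left table); where customer_id has no match in customers, the customer columns become NULL. Walk through each order:
  - order 1 (Camera): customer_id=1 -> matches Helen
  - order 2 (Tablet): customer_id=3 -> matches Nate
  - order 3 (Mouse): customer_id=NULL, no match -> kept with NULL
  - order 4 (Charger): customer_id=2 -> matches Iris
  - order 5 (Laptop): customer_id=1 -> matches Helen
  - order 6 (Chair): customer_id=3 -> matches Nate
All 6 rows appear; 1 has NULL customer.

SQL:
SELECT a.product, b.name AS customer
FROM orders a
LEFT JOIN customers b ON a.customer_id = b.id

Result:
product | customer
--------+---------
Camera  | Helen   
Tablet  | Nate    
Mouse   | NULL    
Charger | Iris    
Laptop  | Helen   
Chair   | Nate    


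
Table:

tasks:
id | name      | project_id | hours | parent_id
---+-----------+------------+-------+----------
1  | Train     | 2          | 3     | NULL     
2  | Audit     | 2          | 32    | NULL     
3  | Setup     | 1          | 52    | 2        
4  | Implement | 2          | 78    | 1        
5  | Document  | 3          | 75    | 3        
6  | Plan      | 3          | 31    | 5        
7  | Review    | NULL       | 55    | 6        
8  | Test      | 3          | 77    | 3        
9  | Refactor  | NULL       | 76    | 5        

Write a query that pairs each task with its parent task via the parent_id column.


This is a self-join: tasks is joined to a second copy of itself, matching each row's parent_id to another row's id. Use LEFT JOIN so rows with parent_id=NULL are kept.
  - task 1 (Train): parent_id=NULL -> NULL
  - task 2 (Audit): parent_id=NULL -> NULL
  - task 3 (Setup): parent_id=2 -> Audit
  - task 4 (Implement): parent_id=1 -> Train
  - task 5 (Document): parent_id=3 -> Setup
  - task 6 (Plan): parent_id=5 -> Document
  - task 7 (Review): parent_id=6 -> Plan
  - task 8 (Test): parent_id=3 -> Setup
  - task 9 (Refactor): parent_id=5 -> Document

SQL:
SELECT a.name AS item, b.name AS parent
FROM tasks a
LEFT JOIN tasks b ON a.parent_id = b.id

Result:
item      | parent  
----------+---------
Train     | NULL    
Audit     | NULL    
Setup     | Audit   
Implement | Train   
Document  | Setup   
Plan      | Document
Review    | Plan    
Test      | Setup   
Refactor  | Document


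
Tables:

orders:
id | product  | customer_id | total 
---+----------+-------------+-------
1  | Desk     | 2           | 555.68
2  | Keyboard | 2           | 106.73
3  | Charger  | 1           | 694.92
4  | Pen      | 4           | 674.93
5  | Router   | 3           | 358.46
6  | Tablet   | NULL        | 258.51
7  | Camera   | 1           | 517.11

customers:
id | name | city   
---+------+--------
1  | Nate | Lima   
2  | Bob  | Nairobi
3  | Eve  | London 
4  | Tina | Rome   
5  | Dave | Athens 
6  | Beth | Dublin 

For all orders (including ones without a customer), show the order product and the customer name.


LEFT JOIN keeps every row from orders (the left table); where customer_id has no match in customers, the customer columns become NULL. Walk through each order:
  - order 1 (Desk): customer_id=2 -> matches Bob
  - order 2 (Keyboard): customer_id=2 -> matches Bob
  - order 3 (Charger): customer_id=1 -> matches Nate
  - order 4 (Pen): customer_id=4 -> matches Tina
  - order 5 (Router): customer_id=3 -> matches Eve
  - order 6 (Tablet): customer_id=NULL, no match -> kept with NULL
  - order 7 (Camera): customer_id=1 -> matches Nate
All 7 rows appear; 1 has NULL customer.

SQL:
SELECT a.product, b.name AS customer
FROM orders a
LEFT JOIN customers b ON a.customer_id = b.id

Result:
product  | customer
---------+---------
Desk     | Bob     
Keyboard | Bob     
Charger  | Nate    
Pen      | Tina    
Router   | Eve     
Tablet   | NULL    
Camera   | Nate    


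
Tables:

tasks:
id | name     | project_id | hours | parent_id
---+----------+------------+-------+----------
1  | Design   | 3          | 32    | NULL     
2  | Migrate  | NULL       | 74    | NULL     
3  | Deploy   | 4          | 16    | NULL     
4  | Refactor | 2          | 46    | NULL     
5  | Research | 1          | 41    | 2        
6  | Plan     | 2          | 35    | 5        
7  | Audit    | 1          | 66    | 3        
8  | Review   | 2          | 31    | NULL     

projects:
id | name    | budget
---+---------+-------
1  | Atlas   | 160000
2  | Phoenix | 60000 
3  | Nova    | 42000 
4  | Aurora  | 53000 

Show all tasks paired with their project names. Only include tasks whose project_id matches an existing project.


INNER JOIN keeps only tasks rows whose project_id matches an id in projects. Walk through each task:
  - task 1 (Design): project_id=3 -> matches Nova
  - task 2 (Migrate): project_id=NULL, no match -> dropped
  - task 3 (Deploy): project_id=4 -> matches Aurora
  - task 4 (Refactor): project_id=2 -> matches Phoenix
  - task 5 (Research): project_id=1 -> matches Atlas
  - task 6 (Plan): project_id=2 -> matches Phoenix
  - task 7 (Audit): project_id=1 -> matches Atlas
  - task 8 (Review): project_id=2 -> matches Phoenix
So 1 of 8 rows is dropped.

SQL:
SELECT a.name, b.name AS project
FROM tasks a
INNER JOIN projects b ON a.project_id = b.id

Result:
name     | project
---------+--------
Design   | Nova   
Deploy   | Aurora 
Refactor | Phoenix
Research | Atlas  
Plan     | Phoenix
Audit    | Atlas  
Review   | Phoenix


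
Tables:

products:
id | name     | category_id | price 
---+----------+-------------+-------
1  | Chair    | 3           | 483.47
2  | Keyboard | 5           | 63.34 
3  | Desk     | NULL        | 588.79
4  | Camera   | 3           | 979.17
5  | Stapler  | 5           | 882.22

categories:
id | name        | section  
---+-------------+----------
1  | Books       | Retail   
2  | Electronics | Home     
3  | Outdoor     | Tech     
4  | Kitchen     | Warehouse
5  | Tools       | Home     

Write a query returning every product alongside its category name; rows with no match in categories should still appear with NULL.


LEFT JOIN keeps every row from products (the left table); where category_id has no match in categories, the category columns become NULL. Walk through each product:
  - product 1 (Chair): category_id=3 -> matches Outdoor
  - product 2 (Keyboard): category_id=5 -> matches Tools
  - product 3 (Desk): category_id=NULL, no match -> kept with NULL
  - product 4 (Camera): category_id=3 -> matches Outdoor
  - product 5 (Stapler): category_id=5 -> matches Tools
All 5 rows appear; 1 has NULL category.

SQL:
SELECT a.name, b.name AS category
FROM products a
LEFT JOIN categories b ON a.category_id = b.id

Result:
name     | category
---------+---------
Chair    | Outdoor 
Keyboard | Tools   
Desk     | NULL    
Camera   | Outdoor 
Stapler  | Tools   


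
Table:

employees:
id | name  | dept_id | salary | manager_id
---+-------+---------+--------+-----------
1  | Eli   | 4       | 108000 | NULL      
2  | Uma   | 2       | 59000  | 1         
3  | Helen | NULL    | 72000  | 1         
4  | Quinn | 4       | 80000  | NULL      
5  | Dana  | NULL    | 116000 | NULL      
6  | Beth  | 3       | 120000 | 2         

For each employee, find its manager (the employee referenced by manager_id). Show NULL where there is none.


This is a self-join: employees is joined to a second copy of itself, matching each row's manager_id to another row's id. Use LEFT JOIN so rows with manager_id=NULL are kept.
  - employee 1 (Eli): manager_id=NULL -> NULL
  - employee 2 (Uma): manager_id=1 -> Eli
  - employee 3 (Helen): manager_id=1 -> Eli
  - employee 4 (Quinn): manager_id=NULL -> NULL
  - employee 5 (Dana): manager_id=NULL -> NULL
  - employee 6 (Beth): manager_id=2 -> Uma

SQL:
SELECT a.name AS item, b.name AS manager
FROM employees a
LEFT JOIN employees b ON a.manager_id = b.id

Result:
item  | manager
------+--------
Eli   | NULL   
Uma   | Eli    
Helen | Eli    
Quinn | NULL   
Dana  | NULL   
Beth  | Uma    


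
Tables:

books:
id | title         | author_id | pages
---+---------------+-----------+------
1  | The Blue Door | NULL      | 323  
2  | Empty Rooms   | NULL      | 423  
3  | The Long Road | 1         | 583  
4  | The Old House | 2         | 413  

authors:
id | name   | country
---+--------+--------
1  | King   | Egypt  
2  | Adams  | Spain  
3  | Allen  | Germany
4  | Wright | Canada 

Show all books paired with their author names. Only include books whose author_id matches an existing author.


INNER JOIN keeps only books rows whose author_id matches an id in authors. Walk through each book:
  - book 1 (The Blue Door): author_id=NULL, no match -> dropped
  - book 2 (Empty Rooms): author_id=NULL, no match -> dropped
  - book 3 (The Long Road): author_id=1 -> matches King
  - book 4 (The Old House): author_id=2 -> matches Adams
So 2 of 4 rows are dropped.

SQL:
SELECT a.title, b.name AS author
FROM books a
INNER JOIN authors b ON a.author_id = b.id

Result:
title         | author
--------------+-------
The Long Road | King  
The Old House | Adams 


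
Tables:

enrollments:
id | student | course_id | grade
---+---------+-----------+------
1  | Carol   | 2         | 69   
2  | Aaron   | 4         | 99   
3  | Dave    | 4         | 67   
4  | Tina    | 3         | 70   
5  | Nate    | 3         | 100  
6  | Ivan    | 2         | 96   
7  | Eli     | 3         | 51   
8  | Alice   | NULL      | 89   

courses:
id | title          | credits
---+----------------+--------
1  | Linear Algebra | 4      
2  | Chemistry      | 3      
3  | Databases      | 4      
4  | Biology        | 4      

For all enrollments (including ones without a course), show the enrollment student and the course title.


LEFT JOIN keeps every row from enrollments (the left table); where course_id has no match in courses, the course columns become NULL. Walk through each enrollment:
  - enrollment 1 (Carol): course_id=2 -> matches Chemistry
  - enrollment 2 (Aaron): course_id=4 -> matches Biology
  - enrollment 3 (Dave): course_id=4 -> matches Biology
  - enrollment 4 (Tina): course_id=3 -> matches Databases
  - enrollment 5 (Nate): course_id=3 -> matches Databases
  - enrollment 6 (Ivan): course_id=2 -> matches Chemistry
  - enrollment 7 (Eli): course_id=3 -> matches Databases
  - enrollment 8 (Alice): course_id=NULL, no match -> kept with NULL
All 8 rows appear; 1 has NULL course.

SQL:
SELECT a.student, b.title AS course
FROM enrollments a
LEFT JOIN courses b ON a.course_id = b.id

Result:
student | course   
--------+----------
Carol   | Chemistry
Aaron   | Biology  
Dave    | Biology  
Tina    | Databases
Nate    | Databases
Ivan    | Chemistry
Eli     | Databases
Alice   | NULL     


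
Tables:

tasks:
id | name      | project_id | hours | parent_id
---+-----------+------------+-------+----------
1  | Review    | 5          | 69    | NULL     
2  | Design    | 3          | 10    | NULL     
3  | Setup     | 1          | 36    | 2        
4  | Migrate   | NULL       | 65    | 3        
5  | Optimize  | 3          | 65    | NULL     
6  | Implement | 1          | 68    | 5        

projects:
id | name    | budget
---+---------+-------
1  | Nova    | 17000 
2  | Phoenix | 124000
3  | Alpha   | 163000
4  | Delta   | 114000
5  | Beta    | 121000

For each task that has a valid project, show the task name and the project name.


INNER JOIN keeps only tasks rows whose project_id matches an id in projects. Walk through each task:
  - task 1 (Review): project_id=5 -> matches Beta
  - task 2 (Design): project_id=3 -> matches Alpha
  - task 3 (Setup): project_id=1 -> matches Nova
  - task 4 (Migrate): project_id=NULL, no match -> dropped
  - task 5 (Optimize): project_id=3 -> matches Alpha
  - task 6 (Implement): project_id=1 -> matches Nova
So 1 of 6 rows is dropped.

SQL:
SELECT a.name, b.name AS project
FROM tasks a
INNER JOIN projects b ON a.project_id = b.id

Result:
name      | project
----------+--------
Review    | Beta   
Design    | Alpha  
Setup     | Nova   
Optimize  | Alpha  
Implement | Nova   


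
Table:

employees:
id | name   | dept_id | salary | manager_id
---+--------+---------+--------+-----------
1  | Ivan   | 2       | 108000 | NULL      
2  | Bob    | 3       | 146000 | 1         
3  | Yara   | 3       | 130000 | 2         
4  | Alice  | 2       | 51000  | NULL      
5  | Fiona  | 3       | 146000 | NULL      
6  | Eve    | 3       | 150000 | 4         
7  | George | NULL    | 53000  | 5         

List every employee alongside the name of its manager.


This is a self-join: employees is joined to a second copy of itself, matching each row's manager_id to another row's id. Use LEFT JOIN so rows with manager_id=NULL are kept.
  - employee 1 (Ivan): manager_id=NULL -> NULL
  - employee 2 (Bob): manager_id=1 -> Ivan
  - employee 3 (Yara): manager_id=2 -> Bob
  - employee 4 (Alice): manager_id=NULL -> NULL
  - employee 5 (Fiona): manager_id=NULL -> NULL
  - employee 6 (Eve): manager_id=4 -> Alice
  - employee 7 (George): manager_id=5 -> Fiona

SQL:
SELECT a.name AS item, b.name AS manager
FROM employees a
LEFT JOIN employees b ON a.manager_id = b.id

Result:
item   | manager
-------+--------
Ivan   | NULL   
Bob    | Ivan   
Yara   | Bob    
Alice  | NULL   
Fiona  | NULL   
Eve    | Alice  
George | Fiona  


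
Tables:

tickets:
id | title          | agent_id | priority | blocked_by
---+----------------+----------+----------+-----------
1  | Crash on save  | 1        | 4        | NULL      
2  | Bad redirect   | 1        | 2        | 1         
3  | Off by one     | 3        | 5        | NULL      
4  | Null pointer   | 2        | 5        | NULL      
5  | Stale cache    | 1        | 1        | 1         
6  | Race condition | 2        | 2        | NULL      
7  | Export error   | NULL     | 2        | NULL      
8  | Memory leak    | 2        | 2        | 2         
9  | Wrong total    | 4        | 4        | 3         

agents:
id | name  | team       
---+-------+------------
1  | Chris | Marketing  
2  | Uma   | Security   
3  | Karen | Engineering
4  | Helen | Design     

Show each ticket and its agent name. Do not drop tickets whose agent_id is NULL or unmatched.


LEFT JOIN keeps every row from tickets (the left table); where agent_id has no match in agents, the agent columns become NULL. Walk through each ticket:
  - ticket 1 (Crash on save): agent_id=1 -> matches Chris
  - ticket 2 (Bad redirect): agent_id=1 -> matches Chris
  - ticket 3 (Off by one): agent_id=3 -> matches Karen
  - ticket 4 (Null pointer): agent_id=2 -> matches Uma
  - ticket 5 (Stale cache): agent_id=1 -> matches Chris
  - ticket 6 (Race condition): agent_id=2 -> matches Uma
  - ticket 7 (Export error): agent_id=NULL, no match -> kept with NULL
  - ticket 8 (Memory leak): agent_id=2 -> matches Uma
  - ticket 9 (Wrong total): agent_id=4 -> matches Helen
All 9 rows appear; 1 has NULL agent.

SQL:
SELECT a.title, b.name AS agent
FROM tickets a
LEFT JOIN agents b ON a.agent_id = b.id

Result:
title          | agent
---------------+------
Crash on save  | Chris
Bad redirect   | Chris
Off by one     | Karen
Null pointer   | Uma  
Stale cache    | Chris
Race condition | Uma  
Export error   | NULL 
Memory leak    | Uma  
Wrong total    | Helen


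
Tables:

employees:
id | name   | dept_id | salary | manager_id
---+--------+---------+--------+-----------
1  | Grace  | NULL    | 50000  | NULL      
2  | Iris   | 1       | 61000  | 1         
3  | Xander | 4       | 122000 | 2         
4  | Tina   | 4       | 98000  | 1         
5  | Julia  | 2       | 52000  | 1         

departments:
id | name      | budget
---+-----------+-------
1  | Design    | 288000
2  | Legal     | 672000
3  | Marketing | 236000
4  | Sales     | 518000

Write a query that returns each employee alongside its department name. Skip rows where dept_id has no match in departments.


INNER JOIN keeps only employees rows whose dept_id matches an id in departments. Walk through each employee:
  - employee 1 (Grace): dept_id=NULL, no match -> dropped
  - employee 2 (Iris): dept_id=1 -> matches Design
  - employee 3 (Xander): dept_id=4 -> matches Sales
  - employee 4 (Tina): dept_id=4 -> matches Sales
  - employee 5 (Julia): dept_id=2 -> matches Legal
So 1 of 5 rows is dropped.

SQL:
SELECT a.name, b.name AS department
FROM employees a
INNER JOIN departments b ON a.dept_id = b.id

Result:
name   | department
-------+-----------
Iris   | Design    
Xander | Sales     
Tina   | Sales     
Julia  | Legal     


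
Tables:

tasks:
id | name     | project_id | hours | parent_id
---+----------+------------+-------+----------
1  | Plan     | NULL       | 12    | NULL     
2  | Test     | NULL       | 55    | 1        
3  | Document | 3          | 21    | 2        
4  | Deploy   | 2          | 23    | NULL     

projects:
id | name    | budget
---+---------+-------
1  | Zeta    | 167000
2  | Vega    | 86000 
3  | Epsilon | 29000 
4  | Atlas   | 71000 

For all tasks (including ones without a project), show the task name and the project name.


LEFT JOIN keeps every row from tasks (the left table); where project_id has no match in projects, the project columns become NULL. Walk through each task:
  - task 1 (Plan): project_id=NULL, no match -> kept with NULL
  - task 2 (Test): project_id=NULL, no match -> kept with NULL
  - task 3 (Document): project_id=3 -> matches Epsilon
  - task 4 (Deploy): project_id=2 -> matches Vega
All 4 rows appear; 2 have NULL project.

SQL:
SELECT a.name, b.name AS project
FROM tasks a
LEFT JOIN projects b ON a.project_id = b.id

Result:
name     | project
---------+--------
Plan     | NULL   
Test     | NULL   
Document | Epsilon
Deploy   | Vega   


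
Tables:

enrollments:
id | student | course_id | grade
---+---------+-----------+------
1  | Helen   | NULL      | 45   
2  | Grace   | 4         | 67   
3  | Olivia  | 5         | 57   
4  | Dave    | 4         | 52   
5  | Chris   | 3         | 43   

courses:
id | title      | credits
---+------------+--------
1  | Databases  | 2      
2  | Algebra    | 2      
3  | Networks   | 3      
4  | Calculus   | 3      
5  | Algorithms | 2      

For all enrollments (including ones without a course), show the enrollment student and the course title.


LEFT JOIN keeps every row from enrollments (the left table); where course_id has no match in courses, the course columns become NULL. Walk through each enrollment:
  - enrollment 1 (Helen): course_id=NULL, no match -> kept with NULL
  - enrollment 2 (Grace): course_id=4 -> matches Calculus
  - enrollment 3 (Olivia): course_id=5 -> matches Algorithms
  - enrollment 4 (Dave): course_id=4 -> matches Calculus
  - enrollment 5 (Chris): course_id=3 -> matches Networks
All 5 rows appear; 1 has NULL course.

SQL:
SELECT a.student, b.title AS course
FROM enrollments a
LEFT JOIN courses b ON a.course_id = b.id

Result:
student | course    
--------+-----------
Helen   | NULL      
Grace   | Calculus  
Olivia  | Algorithms
Dave    | Calculus  
Chris   | Networks  


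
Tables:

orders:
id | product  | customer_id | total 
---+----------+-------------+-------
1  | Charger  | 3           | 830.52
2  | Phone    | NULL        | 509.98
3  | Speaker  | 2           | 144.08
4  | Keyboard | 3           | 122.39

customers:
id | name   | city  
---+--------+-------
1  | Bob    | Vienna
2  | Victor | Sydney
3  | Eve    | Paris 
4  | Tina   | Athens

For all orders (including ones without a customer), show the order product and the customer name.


LEFT JOIN keeps every row from orders (the left table); where customer_id has no match in customers, the customer columns become NULL. Walk through each order:
  - order 1 (Charger): customer_id=3 -> matches Eve
  - order 2 (Phone): customer_id=NULL, no match -> kept with NULL
  - order 3 (Speaker): customer_id=2 -> matches Victor
  - order 4 (Keyboard): customer_id=3 -> matches Eve
All 4 rows appear; 1 has NULL customer.

SQL:
SELECT a.product, b.name AS customer
FROM orders a
LEFT JOIN customers b ON a.customer_id = b.id

Result:
product  | customer
---------+---------
Charger  | Eve     
Phone    | NULL    
Speaker  | Victor  
Keyboard | Eve     


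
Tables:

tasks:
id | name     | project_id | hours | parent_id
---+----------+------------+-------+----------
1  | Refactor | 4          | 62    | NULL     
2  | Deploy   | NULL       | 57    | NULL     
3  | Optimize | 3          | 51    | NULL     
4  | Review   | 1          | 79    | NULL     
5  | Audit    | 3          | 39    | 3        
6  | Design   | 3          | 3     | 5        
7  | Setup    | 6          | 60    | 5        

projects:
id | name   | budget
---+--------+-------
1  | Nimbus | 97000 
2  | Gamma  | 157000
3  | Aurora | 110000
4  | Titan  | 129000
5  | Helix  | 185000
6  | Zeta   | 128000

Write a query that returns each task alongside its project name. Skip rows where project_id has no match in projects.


INNER JOIN keeps only tasks rows whose project_id matches an id in projects. Walk through each task:
  - task 1 (Refactor): project_id=4 -> matches Titan
  - task 2 (Deploy): project_id=NULL, no match -> dropped
  - task 3 (Optimize): project_id=3 -> matches Aurora
  - task 4 (Review): project_id=1 -> matches Nimbus
  - task 5 (Audit): project_id=3 -> matches Aurora
  - task 6 (Design): project_id=3 -> matches Aurora
  - task 7 (Setup): project_id=6 -> matches Zeta
So 1 of 7 rows is dropped.

SQL:
SELECT a.name, b.name AS project
FROM tasks a
INNER JOIN projects b ON a.project_id = b.id

Result:
name     | project
---------+--------
Refactor | Titan  
Optimize | Aurora 
Review   | Nimbus 
Audit    | Aurora 
Design   | Aurora 
Setup    | Zeta   


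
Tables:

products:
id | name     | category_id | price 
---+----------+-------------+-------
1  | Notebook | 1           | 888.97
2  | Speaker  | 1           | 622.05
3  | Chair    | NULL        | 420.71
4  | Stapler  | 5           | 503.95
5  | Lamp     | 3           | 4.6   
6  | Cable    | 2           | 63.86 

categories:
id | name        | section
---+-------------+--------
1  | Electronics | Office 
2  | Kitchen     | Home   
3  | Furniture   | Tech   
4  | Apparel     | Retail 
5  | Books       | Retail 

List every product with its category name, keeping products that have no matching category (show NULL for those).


LEFT JOIN keeps every row from products (the left table); where category_id has no match in categories, the category columns become NULL. Walk through each product:
  - product 1 (Notebook): category_id=1 -> matches Electronics
  - product 2 (Speaker): category_id=1 -> matches Electronics
  - product 3 (Chair): category_id=NULL, no match -> kept with NULL
  - product 4 (Stapler): category_id=5 -> matches Books
  - product 5 (Lamp): category_id=3 -> matches Furniture
  - product 6 (Cable): category_id=2 -> matches Kitchen
All 6 rows appear; 1 has NULL category.

SQL:
SELECT a.name, b.name AS category
FROM products a
LEFT JOIN categories b ON a.category_id = b.id

Result:
name     | category   
---------+------------
Notebook | Electronics
Speaker  | Electronics
Chair    | NULL       
Stapler  | Books      
Lamp     | Furniture  
Cable    | Kitchen    


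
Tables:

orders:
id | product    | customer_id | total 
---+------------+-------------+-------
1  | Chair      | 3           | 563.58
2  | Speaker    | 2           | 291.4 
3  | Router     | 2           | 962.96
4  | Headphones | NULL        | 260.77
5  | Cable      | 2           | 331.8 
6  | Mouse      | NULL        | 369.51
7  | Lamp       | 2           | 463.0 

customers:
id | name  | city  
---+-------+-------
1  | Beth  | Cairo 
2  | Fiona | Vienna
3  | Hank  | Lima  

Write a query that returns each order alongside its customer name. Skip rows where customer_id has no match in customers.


INNER JOIN keeps only orders rows whose customer_id matches an id in customers. Walk through each order:
  - order 1 (Chair): customer_id=3 -> matches Hank
  - order 2 (Speaker): customer_id=2 -> matches Fiona
  - order 3 (Router): customer_id=2 -> matches Fiona
  - order 4 (Headphones): customer_id=NULL, no match -> dropped
  - order 5 (Cable): customer_id=2 -> matches Fiona
  - order 6 (Mouse): customer_id=NULL, no match -> dropped
  - order 7 (Lamp): customer_id=2 -> matches Fiona
So 2 of 7 rows are dropped.

SQL:
SELECT a.product, b.name AS customer
FROM orders a
INNER JOIN customers b ON a.customer_id = b.id

Result:
product | customer
--------+---------
Chair   | Hank    
Speaker | Fiona   
Router  | Fiona   
Cable   | Fiona   
Lamp    | Fiona   


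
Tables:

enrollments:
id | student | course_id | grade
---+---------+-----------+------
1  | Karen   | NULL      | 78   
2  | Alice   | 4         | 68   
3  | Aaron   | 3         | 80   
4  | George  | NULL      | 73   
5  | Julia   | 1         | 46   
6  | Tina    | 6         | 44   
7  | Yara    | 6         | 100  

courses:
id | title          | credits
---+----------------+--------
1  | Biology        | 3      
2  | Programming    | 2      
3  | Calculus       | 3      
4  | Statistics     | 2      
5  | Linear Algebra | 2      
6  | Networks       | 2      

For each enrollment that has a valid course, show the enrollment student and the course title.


INNER JOIN keeps only enrollments rows whose course_id matches an id in courses. Walk through each enrollment:
  - enrollment 1 (Karen): course_id=NULL, no match -> dropped
  - enrollment 2 (Alice): course_id=4 -> matches Statistics
  - enrollment 3 (Aaron): course_id=3 -> matches Calculus
  - enrollment 4 (George): course_id=NULL, no match -> dropped
  - enrollment 5 (Julia): course_id=1 -> matches Biology
  - enrollment 6 (Tina): course_id=6 -> matches Networks
  - enrollment 7 (Yara): course_id=6 -> matches Networks
So 2 of 7 rows are dropped.

SQL:
SELECT a.student, b.title AS course
FROM enrollments a
INNER JOIN courses b ON a.course_id = b.id

Result:
student | course    
--------+-----------
Alice   | Statistics
Aaron   | Calculus  
Julia   | Biology   
Tina    | Networks  
Yara    | Networks  


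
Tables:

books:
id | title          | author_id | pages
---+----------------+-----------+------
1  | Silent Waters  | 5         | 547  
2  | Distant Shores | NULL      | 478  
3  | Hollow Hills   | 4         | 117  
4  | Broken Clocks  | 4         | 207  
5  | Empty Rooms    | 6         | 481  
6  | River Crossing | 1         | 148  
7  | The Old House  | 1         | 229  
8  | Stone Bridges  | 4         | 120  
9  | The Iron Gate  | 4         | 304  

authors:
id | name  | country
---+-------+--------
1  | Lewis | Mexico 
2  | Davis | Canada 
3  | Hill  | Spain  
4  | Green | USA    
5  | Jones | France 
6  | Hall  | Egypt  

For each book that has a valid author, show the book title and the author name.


INNER JOIN keeps only books rows whose author_id matches an id in authors. Walk through each book:
  - book 1 (Silent Waters): author_id=5 -> matches Jones
  - book 2 (Distant Shores): author_id=NULL, no match -> dropped
  - book 3 (Hollow Hills): author_id=4 -> matches Green
  - book 4 (Broken Clocks): author_id=4 -> matches Green
  - book 5 (Empty Rooms): author_id=6 -> matches Hall
  - book 6 (River Crossing): author_id=1 -> matches Lewis
  - book 7 (The Old House): author_id=1 -> matches Lewis
  - book 8 (Stone Bridges): author_id=4 -> matches Green
  - book 9 (The Iron Gate): author_id=4 -> matches Green
So 1 of 9 rows is dropped.

SQL:
SELECT a.title, b.name AS author
FROM books a
INNER JOIN authors b ON a.author_id = b.id

Result:
title          | author
---------------+-------
Silent Waters  | Jones 
Hollow Hills   | Green 
Broken Clocks  | Green 
Empty Rooms    | Hall  
River Crossing | Lewis 
The Old House  | Lewis 
Stone Bridges  | Green 
The Iron Gate  | Green 


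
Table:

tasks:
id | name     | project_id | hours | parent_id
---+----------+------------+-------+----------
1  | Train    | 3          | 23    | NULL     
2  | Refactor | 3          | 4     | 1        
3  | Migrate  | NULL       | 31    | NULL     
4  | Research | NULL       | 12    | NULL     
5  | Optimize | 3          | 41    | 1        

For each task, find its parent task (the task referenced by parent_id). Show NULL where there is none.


This is a self-join: tasks is joined to a second copy of itself, matching each row's parent_id to another row's id. Use LEFT JOIN so rows with parent_id=NULL are kept.
  - task 1 (Train): parent_id=NULL -> NULL
  - task 2 (Refactor): parent_id=1 -> Train
  - task 3 (Migrate): parent_id=NULL -> NULL
  - task 4 (Research): parent_id=NULL -> NULL
  - task 5 (Optimize): parent_id=1 -> Train

SQL:
SELECT a.name AS item, b.name AS parent
FROM tasks a
LEFT JOIN tasks b ON a.parent_id = b.id

Result:
item     | parent
---------+-------
Train    | NULL  
Refactor | Train 
Migrate  | NULL  
Research | NULL  
Optimize | Train 


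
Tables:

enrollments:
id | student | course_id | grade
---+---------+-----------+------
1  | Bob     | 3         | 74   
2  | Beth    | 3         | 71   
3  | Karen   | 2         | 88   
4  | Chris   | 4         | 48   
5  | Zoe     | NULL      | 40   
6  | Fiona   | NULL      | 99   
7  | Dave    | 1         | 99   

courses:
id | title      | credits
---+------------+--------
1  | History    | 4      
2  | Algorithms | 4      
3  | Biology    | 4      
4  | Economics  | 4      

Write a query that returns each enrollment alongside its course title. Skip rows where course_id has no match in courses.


INNER JOIN keeps only enrollments rows whose course_id matches an id in courses. Walk through each enrollment:
  - enrollment 1 (Bob): course_id=3 -> matches Biology
  - enrollment 2 (Beth): course_id=3 -> matches Biology
  - enrollment 3 (Karen): course_id=2 -> matches Algorithms
  - enrollment 4 (Chris): course_id=4 -> matches Economics
  - enrollment 5 (Zoe): course_id=NULL, no match -> dropped
  - enrollment 6 (Fiona): course_id=NULL, no match -> dropped
  - enrollment 7 (Dave): course_id=1 -> matches History
So 2 of 7 rows are dropped.

SQL:
SELECT a.student, b.title AS course
FROM enrollments a
INNER JOIN courses b ON a.course_id = b.id

Result:
student | course    
--------+-----------
Bob     | Biology   
Beth    | Biology   
Karen   | Algorithms
Chris   | Economics 
Dave    | History   


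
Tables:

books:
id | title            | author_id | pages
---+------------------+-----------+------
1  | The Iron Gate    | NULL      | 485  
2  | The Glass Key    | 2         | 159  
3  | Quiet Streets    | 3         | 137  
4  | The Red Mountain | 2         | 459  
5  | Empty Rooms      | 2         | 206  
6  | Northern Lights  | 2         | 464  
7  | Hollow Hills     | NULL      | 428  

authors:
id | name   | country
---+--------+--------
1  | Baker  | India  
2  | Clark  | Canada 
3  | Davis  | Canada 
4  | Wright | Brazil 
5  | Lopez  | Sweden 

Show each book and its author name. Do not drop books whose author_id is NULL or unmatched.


LEFT JOIN keeps every row from books (the left table); where author_id has no match in authors, the author columns become NULL. Walk through each book:
  - book 1 (The Iron Gate): author_id=NULL, no match -> kept with NULL
  - book 2 (The Glass Key): author_id=2 -> matches Clark
  - book 3 (Quiet Streets): author_id=3 -> matches Davis
  - book 4 (The Red Mountain): author_id=2 -> matches Clark
  - book 5 (Empty Rooms): author_id=2 -> matches Clark
  - book 6 (Northern Lights): author_id=2 -> matches Clark
  - book 7 (Hollow Hills): author_id=NULL, no match -> kept with NULL
All 7 rows appear; 2 have NULL author.

SQL:
SELECT a.title, b.name AS author
FROM books a
LEFT JOIN authors b ON a.author_id = b.id

Result:
title            | author
-----------------+-------
The Iron Gate    | NULL  
The Glass Key    | Clark 
Quiet Streets    | Davis 
The Red Mountain | Clark 
Empty Rooms      | Clark 
Northern Lights  | Clark 
Hollow Hills     | NULL  


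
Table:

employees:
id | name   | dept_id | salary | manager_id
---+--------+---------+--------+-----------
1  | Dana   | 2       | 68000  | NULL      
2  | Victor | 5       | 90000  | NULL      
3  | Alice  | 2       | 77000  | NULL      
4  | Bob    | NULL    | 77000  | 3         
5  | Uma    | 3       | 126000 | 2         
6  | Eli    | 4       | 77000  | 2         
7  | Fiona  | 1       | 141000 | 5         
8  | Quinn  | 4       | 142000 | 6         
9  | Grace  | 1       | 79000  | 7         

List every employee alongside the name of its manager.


This is a self-join: employees is joined to a second copy of itself, matching each row's manager_id to another row's id. Use LEFT JOIN so rows with manager_id=NULL are kept.
  - employee 1 (Dana): manager_id=NULL -> NULL
  - employee 2 (Victor): manager_id=NULL -> NULL
  - employee 3 (Alice): manager_id=NULL -> NULL
  - employee 4 (Bob): manager_id=3 -> Alice
  - employee 5 (Uma): manager_id=2 -> Victor
  - employee 6 (Eli): manager_id=2 -> Victor
  - employee 7 (Fiona): manager_id=5 -> Uma
  - employee 8 (Quinn): manager_id=6 -> Eli
  - employee 9 (Grace): manager_id=7 -> Fiona

SQL:
SELECT a.name AS item, b.name AS manager
FROM employees a
LEFT JOIN employees b ON a.manager_id = b.id

Result:
item   | manager
-------+--------
Dana   | NULL   
Victor | NULL   
Alice  | NULL   
Bob    | Alice  
Uma    | Victor 
Eli    | Victor 
Fiona  | Uma    
Quinn  | Eli    
Grace  | Fiona  


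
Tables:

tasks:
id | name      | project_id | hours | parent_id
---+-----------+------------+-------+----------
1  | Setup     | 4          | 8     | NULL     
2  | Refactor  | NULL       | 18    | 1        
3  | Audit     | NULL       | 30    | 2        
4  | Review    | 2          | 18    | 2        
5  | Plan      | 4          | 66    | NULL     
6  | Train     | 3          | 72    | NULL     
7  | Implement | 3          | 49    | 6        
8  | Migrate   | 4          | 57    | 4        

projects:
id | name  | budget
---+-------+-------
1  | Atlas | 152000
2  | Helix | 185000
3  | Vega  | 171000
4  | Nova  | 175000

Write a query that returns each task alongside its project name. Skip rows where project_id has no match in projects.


INNER JOIN keeps only tasks rows whose project_id matches an id in projects. Walk through each task:
  - task 1 (Setup): project_id=4 -> matches Nova
  - task 2 (Refactor): project_id=NULL, no match -> dropped
  - task 3 (Audit): project_id=NULL, no match -> dropped
  - task 4 (Review): project_id=2 -> matches Helix
  - task 5 (Plan): project_id=4 -> matches Nova
  - task 6 (Train): project_id=3 -> matches Vega
  - task 7 (Implement): project_id=3 -> matches Vega
  - task 8 (Migrate): project_id=4 -> matches Nova
So 2 of 8 rows are dropped.

SQL:
SELECT a.name, b.name AS project
FROM tasks a
INNER JOIN projects b ON a.project_id = b.id

Result:
name      | project
----------+--------
Setup     | Nova   
Review    | Helix  
Plan      | Nova   
Train     | Vega   
Implement | Vega   
Migrate   | Nova   
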